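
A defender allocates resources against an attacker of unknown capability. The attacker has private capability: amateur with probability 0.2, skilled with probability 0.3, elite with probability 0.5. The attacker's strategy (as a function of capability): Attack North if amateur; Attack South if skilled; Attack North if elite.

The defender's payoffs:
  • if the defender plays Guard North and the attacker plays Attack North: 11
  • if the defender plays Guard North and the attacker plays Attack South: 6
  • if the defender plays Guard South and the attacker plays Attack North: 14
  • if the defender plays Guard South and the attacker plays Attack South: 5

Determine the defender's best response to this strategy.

Guard South

Compute the defender's expected payoff for each action, taking the expectation over the attacker's type.
E[Guard North] = 0.2·(11) + 0.3·(6) + 0.5·(11) = 9.5
E[Guard South] = 0.2·(14) + 0.3·(5) + 0.5·(14) = 11.3
Best response: Guard South (11.3 is the largest).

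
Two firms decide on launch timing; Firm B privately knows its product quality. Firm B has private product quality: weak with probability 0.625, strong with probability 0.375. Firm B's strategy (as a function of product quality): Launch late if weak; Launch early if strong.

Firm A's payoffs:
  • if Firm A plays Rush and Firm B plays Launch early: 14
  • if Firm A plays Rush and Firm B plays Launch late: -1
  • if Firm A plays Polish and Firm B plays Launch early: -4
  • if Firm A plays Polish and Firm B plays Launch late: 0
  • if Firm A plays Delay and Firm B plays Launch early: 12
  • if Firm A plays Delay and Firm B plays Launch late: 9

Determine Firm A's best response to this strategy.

Compute Firm A's expected payoff for each action, taking the expectation over Firm B's type.
E[Rush] = 0.625·(-1) + 0.375·(14) = 4.625
E[Polish] = 0.625·(0) + 0.375·(-4) = -1.5
E[Delay] = 0.625·(9) + 0.375·(12) = 10.125
Best response: Delay (10.125 is the largest).

Delay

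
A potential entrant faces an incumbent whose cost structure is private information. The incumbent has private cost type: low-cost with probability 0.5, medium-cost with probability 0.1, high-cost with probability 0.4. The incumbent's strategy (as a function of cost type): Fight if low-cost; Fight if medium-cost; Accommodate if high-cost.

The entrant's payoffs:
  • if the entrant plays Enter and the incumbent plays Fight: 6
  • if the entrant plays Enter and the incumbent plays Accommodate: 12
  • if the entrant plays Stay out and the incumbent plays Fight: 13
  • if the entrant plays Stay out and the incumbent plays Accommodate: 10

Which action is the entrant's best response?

E[Enter] = 0.5·(6) + 0.1·(6) + 0.4·(12) = 8.4
E[Stay out] = 0.5·(13) + 0.1·(13) + 0.4·(10) = 11.8
Best response: Stay out (11.8 is the largest).

Stay out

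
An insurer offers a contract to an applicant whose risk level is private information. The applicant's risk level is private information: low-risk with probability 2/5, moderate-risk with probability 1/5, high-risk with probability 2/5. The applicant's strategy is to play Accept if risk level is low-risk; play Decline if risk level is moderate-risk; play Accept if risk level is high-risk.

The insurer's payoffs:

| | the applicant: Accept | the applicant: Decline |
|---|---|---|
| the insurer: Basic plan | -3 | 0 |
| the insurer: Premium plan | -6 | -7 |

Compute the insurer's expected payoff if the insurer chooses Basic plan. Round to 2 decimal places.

E[Basic plan] = 2/5·(-3) + 1/5·0 + 2/5·(-3) = (-6/5) + 0 + (-6/5) = -12/5

-2.40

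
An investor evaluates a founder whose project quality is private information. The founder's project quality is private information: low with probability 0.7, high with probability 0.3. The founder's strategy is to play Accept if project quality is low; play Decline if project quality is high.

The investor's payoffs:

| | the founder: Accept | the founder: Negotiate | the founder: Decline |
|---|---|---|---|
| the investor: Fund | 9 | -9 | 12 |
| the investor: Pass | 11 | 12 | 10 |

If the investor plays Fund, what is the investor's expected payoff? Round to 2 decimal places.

9.90

E[Fund] = 0.7·9 + 0.3·12 = 6.3 + 3.6 = 9.9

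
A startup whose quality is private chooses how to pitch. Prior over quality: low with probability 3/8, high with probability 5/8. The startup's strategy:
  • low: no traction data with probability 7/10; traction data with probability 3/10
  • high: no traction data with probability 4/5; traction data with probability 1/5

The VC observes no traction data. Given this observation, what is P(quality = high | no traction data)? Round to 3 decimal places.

0.656

P(no traction data) = (3/8)·(7/10) + (5/8)·(4/5) = 61/80
P(high | no traction data) = ((5/8)·(4/5)) / (61/80) = (1/2) / (61/80) = 40/61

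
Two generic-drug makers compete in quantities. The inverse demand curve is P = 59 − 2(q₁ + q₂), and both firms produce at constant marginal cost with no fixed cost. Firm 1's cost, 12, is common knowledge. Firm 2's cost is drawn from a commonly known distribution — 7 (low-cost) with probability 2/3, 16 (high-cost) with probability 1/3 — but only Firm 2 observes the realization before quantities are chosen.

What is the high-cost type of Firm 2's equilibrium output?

Firm 2 with cost c maximizes (59 − 2(q₁+q₂) − c)·q₂, giving q₂(c) = (59 − c − 2q₁)/4.
E[c₂] = 2/3·7 + 1/3·16 = 10
Firm 1's FOC against E[q₂] yields q₁ = (59 − 2·12 + E[c₂])/6 = (59 − 24 + 10)/6 = 7.5.
q₂(high-cost) = (59 − 16 − 2·7.5)/4 = 7.

7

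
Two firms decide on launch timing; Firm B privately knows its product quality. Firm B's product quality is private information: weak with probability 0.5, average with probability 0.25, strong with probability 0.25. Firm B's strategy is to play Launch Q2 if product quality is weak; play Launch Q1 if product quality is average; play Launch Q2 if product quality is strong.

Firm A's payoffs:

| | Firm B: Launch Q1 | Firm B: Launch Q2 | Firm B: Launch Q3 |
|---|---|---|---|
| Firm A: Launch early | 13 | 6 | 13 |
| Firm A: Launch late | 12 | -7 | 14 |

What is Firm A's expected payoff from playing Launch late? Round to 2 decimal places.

-2.25

E[Launch late] = 0.5·(-7) + 0.25·12 + 0.25·(-7) = (-3.5) + 3 + (-1.75) = -2.25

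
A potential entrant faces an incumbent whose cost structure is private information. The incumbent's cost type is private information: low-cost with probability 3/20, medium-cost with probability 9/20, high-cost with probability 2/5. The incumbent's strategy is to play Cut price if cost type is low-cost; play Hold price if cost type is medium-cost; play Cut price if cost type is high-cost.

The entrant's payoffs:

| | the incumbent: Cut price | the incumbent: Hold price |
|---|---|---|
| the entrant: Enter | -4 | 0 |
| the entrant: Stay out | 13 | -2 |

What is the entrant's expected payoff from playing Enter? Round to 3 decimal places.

-2.200

Take the expectation over the incumbent's cost type, weighting each type's action by its prior probability.
E[Enter] = 3/20·(-4) + 9/20·0 + 2/5·(-4) = (-3/5) + 0 + (-8/5) = -11/5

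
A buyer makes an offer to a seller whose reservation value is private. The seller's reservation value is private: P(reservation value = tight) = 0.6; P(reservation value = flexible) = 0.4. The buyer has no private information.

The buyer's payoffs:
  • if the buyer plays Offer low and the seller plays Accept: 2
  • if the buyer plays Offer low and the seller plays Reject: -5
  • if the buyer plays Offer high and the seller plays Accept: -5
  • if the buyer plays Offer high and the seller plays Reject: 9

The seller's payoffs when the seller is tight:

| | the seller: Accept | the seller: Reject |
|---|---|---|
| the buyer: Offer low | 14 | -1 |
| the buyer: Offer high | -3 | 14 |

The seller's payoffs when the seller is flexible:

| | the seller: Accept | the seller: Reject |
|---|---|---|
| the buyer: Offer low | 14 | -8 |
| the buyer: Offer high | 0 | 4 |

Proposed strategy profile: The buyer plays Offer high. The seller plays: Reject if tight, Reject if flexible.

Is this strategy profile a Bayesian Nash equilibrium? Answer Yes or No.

The buyer plays Offer high: E[Offer high] = 0.6·(9) + 0.4·(9) = 9; E[Offer low] = -5. Best-responding. ✓
The seller (reservation value tight), facing Offer high: Accept gives -3, Reject gives 14. Proposed Reject is best. ✓
The seller (reservation value flexible), facing Offer high: Accept gives 0, Reject gives 4. Proposed Reject is best. ✓

Yes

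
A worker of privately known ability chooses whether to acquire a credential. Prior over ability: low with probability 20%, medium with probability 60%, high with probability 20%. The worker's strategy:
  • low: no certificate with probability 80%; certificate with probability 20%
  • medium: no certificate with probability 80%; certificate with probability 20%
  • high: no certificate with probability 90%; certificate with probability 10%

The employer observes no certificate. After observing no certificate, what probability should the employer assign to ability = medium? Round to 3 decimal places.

0.585

P(no certificate) = 0.2·0.8 + 0.6·0.8 + 0.2·0.9 = 0.82
P(medium | no certificate) = (0.6·0.8) / 0.82 = 0.48 / 0.82 = 0.585366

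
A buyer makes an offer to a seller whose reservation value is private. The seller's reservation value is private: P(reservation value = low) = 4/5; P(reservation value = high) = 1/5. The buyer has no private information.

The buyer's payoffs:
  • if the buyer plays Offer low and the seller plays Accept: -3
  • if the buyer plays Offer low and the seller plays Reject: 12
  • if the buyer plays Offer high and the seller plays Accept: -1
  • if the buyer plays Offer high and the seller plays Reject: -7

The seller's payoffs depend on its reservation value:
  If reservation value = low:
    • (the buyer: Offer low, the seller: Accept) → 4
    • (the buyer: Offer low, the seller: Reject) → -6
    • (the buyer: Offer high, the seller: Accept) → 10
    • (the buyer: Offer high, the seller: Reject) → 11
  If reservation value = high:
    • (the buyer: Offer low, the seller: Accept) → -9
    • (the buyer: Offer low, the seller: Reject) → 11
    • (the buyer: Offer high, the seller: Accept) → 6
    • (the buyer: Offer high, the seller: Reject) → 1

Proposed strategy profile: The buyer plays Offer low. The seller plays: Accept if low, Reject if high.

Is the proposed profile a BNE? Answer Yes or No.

Yes

The buyer plays Offer low: E[Offer low] = 4/5·(-3) + 1/5·(12) = 0; E[Offer high] = -11/5. Best-responding. ✓
The seller (reservation value low), facing Offer low: Accept gives 4, Reject gives -6. Proposed Accept is best. ✓
The seller (reservation value high), facing Offer low: Accept gives -9, Reject gives 11. Proposed Reject is best. ✓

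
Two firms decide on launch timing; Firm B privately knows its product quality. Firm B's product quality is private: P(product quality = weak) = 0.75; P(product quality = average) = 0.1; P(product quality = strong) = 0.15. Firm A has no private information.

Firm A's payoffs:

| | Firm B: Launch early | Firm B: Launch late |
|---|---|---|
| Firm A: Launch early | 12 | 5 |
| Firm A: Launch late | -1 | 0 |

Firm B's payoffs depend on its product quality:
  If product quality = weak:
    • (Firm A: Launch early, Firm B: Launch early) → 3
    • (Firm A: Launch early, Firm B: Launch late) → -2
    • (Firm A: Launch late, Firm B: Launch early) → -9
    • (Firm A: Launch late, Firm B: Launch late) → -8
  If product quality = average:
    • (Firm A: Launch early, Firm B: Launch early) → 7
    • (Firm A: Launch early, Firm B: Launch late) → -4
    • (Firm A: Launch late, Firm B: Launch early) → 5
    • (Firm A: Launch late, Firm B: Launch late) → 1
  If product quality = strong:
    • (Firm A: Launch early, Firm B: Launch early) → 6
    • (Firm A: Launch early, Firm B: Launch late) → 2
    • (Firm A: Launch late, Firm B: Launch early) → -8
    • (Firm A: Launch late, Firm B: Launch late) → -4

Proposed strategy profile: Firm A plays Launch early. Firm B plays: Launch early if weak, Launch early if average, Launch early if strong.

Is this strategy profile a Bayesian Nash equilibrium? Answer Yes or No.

A profile is a BNE iff every type of every player is best-responding given beliefs about the other side.
Firm A plays Launch early: E[Launch early] = 0.75·(12) + 0.1·(12) + 0.15·(12) = 12; E[Launch late] = -1. Best-responding. ✓
Firm B (product quality weak), facing Launch early: Launch early gives 3, Launch late gives -2. Proposed Launch early is best. ✓
Firm B (product quality average), facing Launch early: Launch early gives 7, Launch late gives -4. Proposed Launch early is best. ✓
Firm B (product quality strong), facing Launch early: Launch early gives 6, Launch late gives 2. Proposed Launch early is best. ✓

Yes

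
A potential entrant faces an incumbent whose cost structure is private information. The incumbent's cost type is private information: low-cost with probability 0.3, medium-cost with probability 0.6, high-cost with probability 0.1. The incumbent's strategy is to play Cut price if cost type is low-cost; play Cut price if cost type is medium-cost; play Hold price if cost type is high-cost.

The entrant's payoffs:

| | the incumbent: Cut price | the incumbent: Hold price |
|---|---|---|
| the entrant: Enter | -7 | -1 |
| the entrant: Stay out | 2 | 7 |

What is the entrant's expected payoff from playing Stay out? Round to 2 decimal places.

E[Stay out] = 0.3·2 + 0.6·2 + 0.1·7 = 0.6 + 1.2 + 0.7 = 2.5

2.50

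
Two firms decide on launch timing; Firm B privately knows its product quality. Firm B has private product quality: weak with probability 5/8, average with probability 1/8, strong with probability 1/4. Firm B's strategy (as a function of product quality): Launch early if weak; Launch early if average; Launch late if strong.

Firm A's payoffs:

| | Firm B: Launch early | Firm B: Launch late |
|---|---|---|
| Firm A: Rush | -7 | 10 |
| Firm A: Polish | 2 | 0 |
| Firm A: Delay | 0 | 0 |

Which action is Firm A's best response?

Compute Firm A's expected payoff for each action, taking the expectation over Firm B's type.
E[Rush] = 5/8·(-7) + 1/8·(-7) + 1/4·(10) = -11/4
E[Polish] = 5/8·(2) + 1/8·(2) + 1/4·(0) = 3/2
E[Delay] = 5/8·(0) + 1/8·(0) + 1/4·(0) = 0
Best response: Polish (3/2 is the largest).

Polish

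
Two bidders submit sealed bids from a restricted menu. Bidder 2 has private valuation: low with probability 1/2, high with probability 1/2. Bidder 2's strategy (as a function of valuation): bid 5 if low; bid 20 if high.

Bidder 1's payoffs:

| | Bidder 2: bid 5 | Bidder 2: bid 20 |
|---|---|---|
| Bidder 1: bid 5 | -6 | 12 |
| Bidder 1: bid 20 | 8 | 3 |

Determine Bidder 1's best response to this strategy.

bid 20

Compute Bidder 1's expected payoff for each action, taking the expectation over Bidder 2's type.
E[bid 5] = 1/2·(-6) + 1/2·(12) = 3
E[bid 20] = 1/2·(8) + 1/2·(3) = 11/2
Best response: bid 20 (11/2 is the largest).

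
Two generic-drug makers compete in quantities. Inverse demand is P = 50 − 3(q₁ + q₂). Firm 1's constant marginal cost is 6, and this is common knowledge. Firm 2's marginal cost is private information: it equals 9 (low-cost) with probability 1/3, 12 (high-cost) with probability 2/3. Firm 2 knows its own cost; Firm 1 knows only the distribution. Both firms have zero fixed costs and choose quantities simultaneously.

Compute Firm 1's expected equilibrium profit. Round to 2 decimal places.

88.93

Type-c best response for Firm 2: q₂(c) = (50 − c)/6 − q₁/2.
Firm 1 maximizes expected profit; its first-order condition is 50 − 6q₁ − 3E[q₂] − 6 = 0.
Substituting E[q₂] and solving: E[c₂] = 11, so q₁ = (50 − 2·6 + 11)/9 = 5.44444.
E[P] = 50 − 3·(q₁ + E[q₂]) = 22.3333; Firm 1's expected profit = (E[P] − 6)·q₁ = (22.3333 − 6)·5.44444 = 88.9259.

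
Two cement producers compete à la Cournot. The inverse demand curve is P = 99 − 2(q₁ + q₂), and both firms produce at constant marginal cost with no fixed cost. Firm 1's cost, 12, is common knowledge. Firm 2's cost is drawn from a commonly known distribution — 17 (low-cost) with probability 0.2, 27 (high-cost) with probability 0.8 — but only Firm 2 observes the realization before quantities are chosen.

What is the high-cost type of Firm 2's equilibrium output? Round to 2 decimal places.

Each type of Firm 2 best-responds to q₁; Firm 1 best-responds to the expected q₂ over Firm 2's types.
Firm 2 with cost c maximizes (99 − 2(q₁+q₂) − c)·q₂, giving q₂(c) = (99 − c − 2q₁)/4.
E[c₂] = 0.2·17 + 0.8·27 = 25
Firm 1's FOC against E[q₂] yields q₁ = (99 − 2·12 + E[c₂])/6 = (99 − 24 + 25)/6 = 16.6667.
q₂(high-cost) = (99 − 27 − 2·16.6667)/4 = 9.66667.

9.67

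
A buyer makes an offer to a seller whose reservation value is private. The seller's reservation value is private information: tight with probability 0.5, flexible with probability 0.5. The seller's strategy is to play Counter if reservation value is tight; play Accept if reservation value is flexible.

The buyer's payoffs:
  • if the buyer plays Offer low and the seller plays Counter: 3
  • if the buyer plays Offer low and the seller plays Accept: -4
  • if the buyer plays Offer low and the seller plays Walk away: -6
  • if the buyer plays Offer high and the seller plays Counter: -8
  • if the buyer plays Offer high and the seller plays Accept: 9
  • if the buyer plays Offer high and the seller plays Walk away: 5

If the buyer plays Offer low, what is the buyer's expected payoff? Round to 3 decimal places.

-0.500

Take the expectation over the seller's reservation value, weighting each type's action by its prior probability.
E[Offer low] = 0.5·3 + 0.5·(-4) = 1.5 + (-2) = -0.5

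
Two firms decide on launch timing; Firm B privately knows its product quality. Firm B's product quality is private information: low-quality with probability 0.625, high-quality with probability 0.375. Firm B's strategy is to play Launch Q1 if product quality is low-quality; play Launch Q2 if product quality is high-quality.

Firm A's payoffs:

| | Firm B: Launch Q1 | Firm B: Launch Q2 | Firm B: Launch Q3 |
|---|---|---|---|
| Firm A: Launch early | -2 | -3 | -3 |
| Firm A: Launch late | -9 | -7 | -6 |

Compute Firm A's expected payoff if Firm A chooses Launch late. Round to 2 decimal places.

Take the expectation over Firm B's product quality, weighting each type's action by its prior probability.
E[Launch late] = 0.625·(-9) + 0.375·(-7) = (-5.625) + (-2.625) = -8.25

-8.25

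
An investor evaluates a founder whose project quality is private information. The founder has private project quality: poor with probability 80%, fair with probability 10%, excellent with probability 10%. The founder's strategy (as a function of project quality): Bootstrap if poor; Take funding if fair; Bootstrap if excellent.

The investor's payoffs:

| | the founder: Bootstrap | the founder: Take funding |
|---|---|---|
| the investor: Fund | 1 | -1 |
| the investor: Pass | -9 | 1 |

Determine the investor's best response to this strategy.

Fund

Compute the investor's expected payoff for each action, taking the expectation over the founder's type.
E[Fund] = 0.8·(1) + 0.1·(-1) + 0.1·(1) = 0.8
E[Pass] = 0.8·(-9) + 0.1·(1) + 0.1·(-9) = -8
Best response: Fund (0.8 is the largest).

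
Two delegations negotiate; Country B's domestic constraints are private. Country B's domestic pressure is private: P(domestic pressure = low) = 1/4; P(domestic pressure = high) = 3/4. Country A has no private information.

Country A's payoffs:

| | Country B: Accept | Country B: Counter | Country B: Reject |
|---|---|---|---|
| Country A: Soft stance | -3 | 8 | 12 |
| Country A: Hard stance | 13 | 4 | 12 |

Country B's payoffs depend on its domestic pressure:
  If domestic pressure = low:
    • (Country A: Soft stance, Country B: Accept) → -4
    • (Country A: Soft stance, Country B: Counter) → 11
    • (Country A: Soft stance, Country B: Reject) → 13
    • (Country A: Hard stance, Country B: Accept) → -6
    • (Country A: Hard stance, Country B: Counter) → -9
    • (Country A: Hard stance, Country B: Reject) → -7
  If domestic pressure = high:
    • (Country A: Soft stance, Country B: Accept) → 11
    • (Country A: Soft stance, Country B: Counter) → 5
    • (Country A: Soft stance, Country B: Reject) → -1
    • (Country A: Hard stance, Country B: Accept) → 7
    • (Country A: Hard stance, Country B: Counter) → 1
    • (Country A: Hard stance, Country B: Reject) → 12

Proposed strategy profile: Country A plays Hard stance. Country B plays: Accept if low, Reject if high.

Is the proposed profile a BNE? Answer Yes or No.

Country A plays Hard stance: E[Hard stance] = 1/4·(13) + 3/4·(12) = 49/4; E[Soft stance] = 33/4. Best-responding. ✓
Country B (domestic pressure low), facing Hard stance: Accept gives -6, Counter gives -9, Reject gives -7. Proposed Accept is best. ✓
Country B (domestic pressure high), facing Hard stance: Accept gives 7, Counter gives 1, Reject gives 12. Proposed Reject is best. ✓

Yes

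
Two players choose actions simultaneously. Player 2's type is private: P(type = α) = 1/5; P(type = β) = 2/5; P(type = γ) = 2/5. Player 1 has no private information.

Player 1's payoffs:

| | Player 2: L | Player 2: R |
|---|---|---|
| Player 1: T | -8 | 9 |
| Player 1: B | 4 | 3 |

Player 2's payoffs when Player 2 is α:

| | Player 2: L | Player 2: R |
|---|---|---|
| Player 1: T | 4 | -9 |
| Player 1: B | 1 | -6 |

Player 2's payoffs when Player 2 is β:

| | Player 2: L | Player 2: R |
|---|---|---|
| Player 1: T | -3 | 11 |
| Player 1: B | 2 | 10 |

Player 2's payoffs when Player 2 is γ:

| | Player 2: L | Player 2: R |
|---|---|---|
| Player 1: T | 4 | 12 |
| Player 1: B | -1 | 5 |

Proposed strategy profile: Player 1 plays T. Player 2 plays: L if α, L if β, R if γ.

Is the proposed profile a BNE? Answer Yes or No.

No

Player 1 plays T: E[T] = 1/5·(-8) + 2/5·(-8) + 2/5·(9) = -6/5; E[B] = 18/5. Not best-responding. ✗
Player 2 (type α), facing T: L gives 4, R gives -9. Proposed L is best. ✓
Player 2 (type β), facing T: L gives -3, R gives 11. Proposed L is not best — profitable deviation exists. ✗
Player 2 (type γ), facing T: L gives 4, R gives 12. Proposed R is best. ✓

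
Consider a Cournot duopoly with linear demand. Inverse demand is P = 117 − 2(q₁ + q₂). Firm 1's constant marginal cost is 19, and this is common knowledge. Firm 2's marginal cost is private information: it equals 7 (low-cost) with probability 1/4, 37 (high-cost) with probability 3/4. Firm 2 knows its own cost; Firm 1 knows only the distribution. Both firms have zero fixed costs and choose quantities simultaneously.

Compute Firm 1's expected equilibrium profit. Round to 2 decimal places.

Type-c best response for Firm 2: q₂(c) = (117 − c)/4 − q₁/2.
Firm 1 maximizes expected profit; its first-order condition is 117 − 4q₁ − 2E[q₂] − 19 = 0.
Substituting E[q₂] and solving: E[c₂] = 29.5, so q₁ = (117 − 2·19 + 29.5)/6 = 18.0833.
E[P] = 117 − 2·(q₁ + E[q₂]) = 55.1667; Firm 1's expected profit = (E[P] − 19)·q₁ = (55.1667 − 19)·18.0833 = 654.014.

654.01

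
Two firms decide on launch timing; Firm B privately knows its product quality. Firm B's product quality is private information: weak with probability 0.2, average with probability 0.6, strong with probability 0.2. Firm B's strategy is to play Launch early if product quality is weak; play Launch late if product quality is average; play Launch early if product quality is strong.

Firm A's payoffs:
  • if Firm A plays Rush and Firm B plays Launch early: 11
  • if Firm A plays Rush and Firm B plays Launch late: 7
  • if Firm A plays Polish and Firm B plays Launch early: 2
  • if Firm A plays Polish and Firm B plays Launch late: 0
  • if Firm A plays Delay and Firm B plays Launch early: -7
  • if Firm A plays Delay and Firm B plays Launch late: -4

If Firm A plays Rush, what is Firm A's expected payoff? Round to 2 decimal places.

Take the expectation over Firm B's product quality, weighting each type's action by its prior probability.
E[Rush] = 0.2·11 + 0.6·7 + 0.2·11 = 2.2 + 4.2 + 2.2 = 8.6

8.60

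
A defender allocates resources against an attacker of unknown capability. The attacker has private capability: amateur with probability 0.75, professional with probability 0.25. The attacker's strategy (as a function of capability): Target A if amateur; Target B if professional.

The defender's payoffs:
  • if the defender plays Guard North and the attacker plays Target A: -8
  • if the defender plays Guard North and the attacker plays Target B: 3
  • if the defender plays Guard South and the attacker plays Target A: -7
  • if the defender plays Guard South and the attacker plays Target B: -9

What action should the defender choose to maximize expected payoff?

Guard North

E[Guard North] = 0.75·(-8) + 0.25·(3) = -5.25
E[Guard South] = 0.75·(-7) + 0.25·(-9) = -7.5
Best response: Guard North (-5.25 is the largest).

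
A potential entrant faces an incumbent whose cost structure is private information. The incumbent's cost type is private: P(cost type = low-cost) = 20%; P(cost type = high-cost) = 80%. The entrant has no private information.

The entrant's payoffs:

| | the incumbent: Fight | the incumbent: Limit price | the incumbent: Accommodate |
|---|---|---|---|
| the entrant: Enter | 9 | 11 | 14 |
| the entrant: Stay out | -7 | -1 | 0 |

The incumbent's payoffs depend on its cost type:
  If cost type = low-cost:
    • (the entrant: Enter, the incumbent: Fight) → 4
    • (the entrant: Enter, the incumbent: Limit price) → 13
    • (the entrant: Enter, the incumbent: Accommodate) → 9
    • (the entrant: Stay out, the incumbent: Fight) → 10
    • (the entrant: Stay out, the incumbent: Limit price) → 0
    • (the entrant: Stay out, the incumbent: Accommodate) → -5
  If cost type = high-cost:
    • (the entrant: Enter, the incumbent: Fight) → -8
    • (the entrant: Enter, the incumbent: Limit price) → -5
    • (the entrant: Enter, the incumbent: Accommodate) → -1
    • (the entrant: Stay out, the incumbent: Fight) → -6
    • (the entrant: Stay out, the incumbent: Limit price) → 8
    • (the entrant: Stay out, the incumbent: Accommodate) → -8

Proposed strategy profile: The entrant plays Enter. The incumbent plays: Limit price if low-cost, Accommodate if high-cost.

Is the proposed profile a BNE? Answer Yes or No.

The entrant plays Enter: E[Enter] = 0.2·(11) + 0.8·(14) = 13.4; E[Stay out] = -0.2. Best-responding. ✓
The incumbent (cost type low-cost), facing Enter: Fight gives 4, Limit price gives 13, Accommodate gives 9. Proposed Limit price is best. ✓
The incumbent (cost type high-cost), facing Enter: Fight gives -8, Limit price gives -5, Accommodate gives -1. Proposed Accommodate is best. ✓

Yes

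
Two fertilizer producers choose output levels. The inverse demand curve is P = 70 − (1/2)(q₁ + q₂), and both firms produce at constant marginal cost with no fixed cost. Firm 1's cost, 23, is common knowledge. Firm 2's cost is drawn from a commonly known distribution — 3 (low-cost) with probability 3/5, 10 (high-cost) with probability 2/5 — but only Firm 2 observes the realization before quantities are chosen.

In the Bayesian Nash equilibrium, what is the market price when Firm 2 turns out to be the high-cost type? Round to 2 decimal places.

Each type of Firm 2 best-responds to q₁; Firm 1 best-responds to the expected q₂ over Firm 2's types.
Firm 2 with cost c maximizes (70 − (1/2)(q₁+q₂) − c)·q₂, giving q₂(c) = (70 − c − (1/2)q₁).
E[c₂] = 3/5·3 + 2/5·10 = 5.8
Firm 1's FOC against E[q₂] yields q₁ = (70 − 2·23 + E[c₂])/(3/2) = (70 − 46 + 5.8)/(3/2) = 19.8667.
q₂(high-cost) = 50.0667, so P = 70 − (1/2)·(19.8667 + 50.0667) = 35.0333.

35.03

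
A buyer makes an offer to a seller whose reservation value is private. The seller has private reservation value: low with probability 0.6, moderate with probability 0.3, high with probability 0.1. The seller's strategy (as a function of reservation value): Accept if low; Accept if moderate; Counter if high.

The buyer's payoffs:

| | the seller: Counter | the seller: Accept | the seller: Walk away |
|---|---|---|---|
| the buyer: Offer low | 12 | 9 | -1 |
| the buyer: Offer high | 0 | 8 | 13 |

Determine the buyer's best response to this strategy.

E[Offer low] = 0.6·(9) + 0.3·(9) + 0.1·(12) = 9.3
E[Offer high] = 0.6·(8) + 0.3·(8) + 0.1·(0) = 7.2
Best response: Offer low (9.3 is the largest).

Offer low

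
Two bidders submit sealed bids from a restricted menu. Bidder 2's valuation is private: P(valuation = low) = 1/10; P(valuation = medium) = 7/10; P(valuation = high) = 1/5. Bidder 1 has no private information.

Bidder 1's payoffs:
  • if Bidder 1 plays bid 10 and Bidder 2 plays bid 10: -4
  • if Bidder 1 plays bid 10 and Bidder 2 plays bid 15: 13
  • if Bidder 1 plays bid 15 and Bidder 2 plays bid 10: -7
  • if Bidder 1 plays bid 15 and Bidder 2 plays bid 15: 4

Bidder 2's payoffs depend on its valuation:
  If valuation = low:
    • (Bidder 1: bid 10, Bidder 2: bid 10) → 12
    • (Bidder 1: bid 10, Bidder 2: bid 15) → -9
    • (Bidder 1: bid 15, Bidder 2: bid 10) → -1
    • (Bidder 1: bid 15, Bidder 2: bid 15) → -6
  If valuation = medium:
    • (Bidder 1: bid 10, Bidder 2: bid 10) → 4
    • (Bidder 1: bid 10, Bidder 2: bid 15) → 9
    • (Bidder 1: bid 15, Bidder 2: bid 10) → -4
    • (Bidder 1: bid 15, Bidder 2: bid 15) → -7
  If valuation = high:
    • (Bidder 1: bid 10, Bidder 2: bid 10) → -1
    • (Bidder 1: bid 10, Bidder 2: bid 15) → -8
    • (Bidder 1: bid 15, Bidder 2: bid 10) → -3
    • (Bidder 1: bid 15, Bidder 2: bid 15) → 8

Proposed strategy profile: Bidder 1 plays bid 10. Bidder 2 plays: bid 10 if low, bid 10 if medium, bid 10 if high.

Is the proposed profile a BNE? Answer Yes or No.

No

A profile is a BNE iff every type of every player is best-responding given beliefs about the other side.
Bidder 1 plays bid 10: E[bid 10] = 1/10·(-4) + 7/10·(-4) + 1/5·(-4) = -4; E[bid 15] = -7. Best-responding. ✓
Bidder 2 (valuation low), facing bid 10: bid 10 gives 12, bid 15 gives -9. Proposed bid 10 is best. ✓
Bidder 2 (valuation medium), facing bid 10: bid 10 gives 4, bid 15 gives 9. Proposed bid 10 is not best — profitable deviation exists. ✗
Bidder 2 (valuation high), facing bid 10: bid 10 gives -1, bid 15 gives -8. Proposed bid 10 is best. ✓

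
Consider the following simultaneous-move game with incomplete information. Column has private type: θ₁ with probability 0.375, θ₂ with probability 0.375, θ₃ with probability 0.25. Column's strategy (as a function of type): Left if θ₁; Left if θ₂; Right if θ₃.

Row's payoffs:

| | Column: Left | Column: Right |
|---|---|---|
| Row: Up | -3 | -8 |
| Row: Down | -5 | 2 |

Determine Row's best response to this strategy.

Down

E[Up] = 0.375·(-3) + 0.375·(-3) + 0.25·(-8) = -4.25
E[Down] = 0.375·(-5) + 0.375·(-5) + 0.25·(2) = -3.25
Best response: Down (-3.25 is the largest).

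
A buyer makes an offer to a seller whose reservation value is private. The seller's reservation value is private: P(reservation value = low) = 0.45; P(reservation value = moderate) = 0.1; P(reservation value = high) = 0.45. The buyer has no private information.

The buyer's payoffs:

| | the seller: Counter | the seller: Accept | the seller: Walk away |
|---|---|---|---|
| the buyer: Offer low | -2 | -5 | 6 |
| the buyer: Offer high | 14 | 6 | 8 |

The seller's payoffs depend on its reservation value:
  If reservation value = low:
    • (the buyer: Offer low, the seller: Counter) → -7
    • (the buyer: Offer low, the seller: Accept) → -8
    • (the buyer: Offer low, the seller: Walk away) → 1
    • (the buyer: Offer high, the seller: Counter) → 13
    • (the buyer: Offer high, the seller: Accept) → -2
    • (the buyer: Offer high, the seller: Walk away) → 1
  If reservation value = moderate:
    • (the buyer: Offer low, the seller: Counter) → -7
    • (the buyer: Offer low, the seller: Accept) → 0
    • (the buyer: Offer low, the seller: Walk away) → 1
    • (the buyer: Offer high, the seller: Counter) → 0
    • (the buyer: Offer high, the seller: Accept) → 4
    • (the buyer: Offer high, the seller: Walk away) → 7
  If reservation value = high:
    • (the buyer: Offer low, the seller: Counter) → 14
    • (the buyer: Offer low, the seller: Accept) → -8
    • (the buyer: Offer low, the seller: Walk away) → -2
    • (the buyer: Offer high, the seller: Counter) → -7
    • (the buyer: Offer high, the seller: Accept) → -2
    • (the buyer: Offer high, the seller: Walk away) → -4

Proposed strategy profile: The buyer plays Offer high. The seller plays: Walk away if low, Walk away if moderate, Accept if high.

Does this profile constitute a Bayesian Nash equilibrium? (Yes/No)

The buyer plays Offer high: E[Offer high] = 0.45·(8) + 0.1·(8) + 0.45·(6) = 7.1; E[Offer low] = 1.05. Best-responding. ✓
The seller (reservation value low), facing Offer high: Counter gives 13, Accept gives -2, Walk away gives 1. Proposed Walk away is not best — profitable deviation exists. ✗
The seller (reservation value moderate), facing Offer high: Counter gives 0, Accept gives 4, Walk away gives 7. Proposed Walk away is best. ✓
The seller (reservation value high), facing Offer high: Counter gives -7, Accept gives -2, Walk away gives -4. Proposed Accept is best. ✓

No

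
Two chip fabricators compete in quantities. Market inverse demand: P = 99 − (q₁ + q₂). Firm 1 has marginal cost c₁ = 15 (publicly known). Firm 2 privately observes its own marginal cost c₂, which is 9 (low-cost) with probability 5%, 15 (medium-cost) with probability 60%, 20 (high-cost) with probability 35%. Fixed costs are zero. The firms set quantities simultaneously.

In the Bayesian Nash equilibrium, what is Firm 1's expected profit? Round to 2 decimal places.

Type-c best response for Firm 2: q₂(c) = (99 − c)/2 − q₁/2.
Firm 1 maximizes expected profit; its first-order condition is 99 − 2q₁ − E[q₂] − 15 = 0.
Substituting E[q₂] and solving: E[c₂] = 16.45, so q₁ = (99 − 2·15 + 16.45)/3 = 28.4833.
E[P] = 99 − (q₁ + E[q₂]) = 43.4833; Firm 1's expected profit = (E[P] − 15)·q₁ = (43.4833 − 15)·28.4833 = 811.3.

811.30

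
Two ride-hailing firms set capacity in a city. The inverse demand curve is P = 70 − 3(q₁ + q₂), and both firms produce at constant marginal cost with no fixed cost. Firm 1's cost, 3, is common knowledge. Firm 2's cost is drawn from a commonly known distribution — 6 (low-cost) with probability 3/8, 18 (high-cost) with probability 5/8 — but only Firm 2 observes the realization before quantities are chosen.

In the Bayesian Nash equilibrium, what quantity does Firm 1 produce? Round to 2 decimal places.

8.61

Type-c best response for Firm 2: q₂(c) = (70 − c)/6 − q₁/2.
Firm 1 maximizes expected profit; its first-order condition is 70 − 6q₁ − 3E[q₂] − 3 = 0.
Substituting E[q₂] and solving: E[c₂] = 13.5, so q₁ = (70 − 2·3 + 13.5)/9 = 8.61111.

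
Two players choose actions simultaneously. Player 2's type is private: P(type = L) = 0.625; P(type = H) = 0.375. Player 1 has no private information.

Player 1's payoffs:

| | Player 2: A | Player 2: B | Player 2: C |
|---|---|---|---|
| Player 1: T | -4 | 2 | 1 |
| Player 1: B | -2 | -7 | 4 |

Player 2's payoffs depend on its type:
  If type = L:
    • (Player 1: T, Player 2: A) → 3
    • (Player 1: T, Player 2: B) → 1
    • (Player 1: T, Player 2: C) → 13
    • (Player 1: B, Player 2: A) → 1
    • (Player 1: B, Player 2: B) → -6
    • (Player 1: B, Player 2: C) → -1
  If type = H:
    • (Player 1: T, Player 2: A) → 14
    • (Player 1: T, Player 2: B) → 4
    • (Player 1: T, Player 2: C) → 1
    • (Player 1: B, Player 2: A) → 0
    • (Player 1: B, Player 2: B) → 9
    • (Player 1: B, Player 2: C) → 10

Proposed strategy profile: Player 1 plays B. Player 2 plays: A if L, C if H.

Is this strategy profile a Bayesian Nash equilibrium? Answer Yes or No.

Yes

Player 1 plays B: E[B] = 0.625·(-2) + 0.375·(4) = 0.25; E[T] = -2.125. Best-responding. ✓
Player 2 (type L), facing B: A gives 1, B gives -6, C gives -1. Proposed A is best. ✓
Player 2 (type H), facing B: A gives 0, B gives 9, C gives 10. Proposed C is best. ✓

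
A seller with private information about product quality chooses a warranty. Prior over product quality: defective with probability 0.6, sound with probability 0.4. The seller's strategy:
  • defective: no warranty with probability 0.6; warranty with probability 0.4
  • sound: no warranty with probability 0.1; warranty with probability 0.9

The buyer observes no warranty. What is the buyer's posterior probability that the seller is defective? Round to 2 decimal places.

P(no warranty) = 0.6·0.6 + 0.4·0.1 = 0.4
P(defective | no warranty) = (0.6·0.6) / 0.4 = 0.36 / 0.4 = 0.9

0.90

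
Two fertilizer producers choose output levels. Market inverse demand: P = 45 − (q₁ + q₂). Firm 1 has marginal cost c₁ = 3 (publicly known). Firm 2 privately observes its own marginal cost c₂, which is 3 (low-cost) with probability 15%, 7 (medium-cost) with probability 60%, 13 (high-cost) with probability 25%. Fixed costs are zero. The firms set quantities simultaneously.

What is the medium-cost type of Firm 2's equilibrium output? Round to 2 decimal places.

11.18

Type-c best response for Firm 2: q₂(c) = (45 − c)/2 − q₁/2.
Firm 1 maximizes expected profit; its first-order condition is 45 − 2q₁ − E[q₂] − 3 = 0.
Substituting E[q₂] and solving: E[c₂] = 7.9, so q₁ = (45 − 2·3 + 7.9)/3 = 15.6333.
q₂(medium-cost) = (45 − 7 − 15.6333)/2 = 11.1833.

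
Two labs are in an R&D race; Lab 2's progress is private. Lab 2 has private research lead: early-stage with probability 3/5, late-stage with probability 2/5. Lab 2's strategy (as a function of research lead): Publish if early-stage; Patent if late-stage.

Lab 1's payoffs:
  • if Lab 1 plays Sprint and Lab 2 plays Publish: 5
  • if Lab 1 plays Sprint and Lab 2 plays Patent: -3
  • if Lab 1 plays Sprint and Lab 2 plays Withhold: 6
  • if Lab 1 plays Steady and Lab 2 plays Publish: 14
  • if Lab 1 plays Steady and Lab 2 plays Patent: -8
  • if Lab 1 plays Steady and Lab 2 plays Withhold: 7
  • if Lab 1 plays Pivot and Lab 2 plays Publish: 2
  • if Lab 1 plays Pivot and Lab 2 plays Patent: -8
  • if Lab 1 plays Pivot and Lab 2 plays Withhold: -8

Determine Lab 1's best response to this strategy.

Steady

E[Sprint] = 3/5·(5) + 2/5·(-3) = 9/5
E[Steady] = 3/5·(14) + 2/5·(-8) = 26/5
E[Pivot] = 3/5·(2) + 2/5·(-8) = -2
Best response: Steady (26/5 is the largest).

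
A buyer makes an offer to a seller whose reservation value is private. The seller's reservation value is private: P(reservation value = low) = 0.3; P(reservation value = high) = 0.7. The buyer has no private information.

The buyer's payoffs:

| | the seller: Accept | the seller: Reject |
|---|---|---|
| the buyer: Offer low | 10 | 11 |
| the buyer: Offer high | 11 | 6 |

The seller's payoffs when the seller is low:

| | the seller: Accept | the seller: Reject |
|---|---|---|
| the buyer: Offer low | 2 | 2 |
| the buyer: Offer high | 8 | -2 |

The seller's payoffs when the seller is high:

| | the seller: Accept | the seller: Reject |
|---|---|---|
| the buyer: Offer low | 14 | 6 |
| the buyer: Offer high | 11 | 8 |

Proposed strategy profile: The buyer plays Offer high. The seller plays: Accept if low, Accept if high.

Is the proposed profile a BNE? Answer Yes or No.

Yes

The buyer plays Offer high: E[Offer high] = 0.3·(11) + 0.7·(11) = 11; E[Offer low] = 10. Best-responding. ✓
The seller (reservation value low), facing Offer high: Accept gives 8, Reject gives -2. Proposed Accept is best. ✓
The seller (reservation value high), facing Offer high: Accept gives 11, Reject gives 8. Proposed Accept is best. ✓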